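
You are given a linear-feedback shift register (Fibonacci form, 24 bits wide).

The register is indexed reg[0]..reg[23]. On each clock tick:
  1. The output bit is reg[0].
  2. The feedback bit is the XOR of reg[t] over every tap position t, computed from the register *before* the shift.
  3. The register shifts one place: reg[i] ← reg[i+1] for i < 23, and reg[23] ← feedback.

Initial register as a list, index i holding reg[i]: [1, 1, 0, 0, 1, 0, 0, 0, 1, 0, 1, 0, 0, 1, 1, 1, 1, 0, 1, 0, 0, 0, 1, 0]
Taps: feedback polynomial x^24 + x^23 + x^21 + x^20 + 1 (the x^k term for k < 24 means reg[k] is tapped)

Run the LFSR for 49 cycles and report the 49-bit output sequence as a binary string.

k : reg_k → out_k, fb_k
0: 110010001010011110100010 → 1, fb=1
1: 100100010100111101000101 → 1, fb=1
2: 001000101001111010001011 → 0, fb=0
3: 010001010011110100010110 → 0, fb=1
4: 100010100111101000101101 → 1, fb=0
5: 000101001111010001011010 → 0, fb=1
6: 001010011110100010110101 → 0, fb=0
7: 010100111101000101101010 → 0, fb=1
8: 101001111010001011010101 → 1, fb=1
9: 010011110100010110101011 → 0, fb=0
10: 100111101000101101010110 → 1, fb=0
11: 001111010001011010101100 → 0, fb=0
12: 011110100010110101011000 → 0, fb=1
13: 111101000101101010110001 → 1, fb=0
14: 111010001011010101100010 → 1, fb=1
15: 110100010110101011000101 → 1, fb=1
16: 101000101101010110001011 → 1, fb=1
17: 010001011010101100010111 → 0, fb=0
18: 100010110101011000101110 → 1, fb=1
19: 000101101010110001011101 → 0, fb=1
20: 001011010101100010111011 → 0, fb=0
21: 010110101011000101110110 → 0, fb=1
22: 101101010110001011101101 → 1, fb=0
23: 011010101100010111011010 → 0, fb=1
24: 110101011000101110110101 → 1, fb=1
25: 101010110001011101101011 → 1, fb=1
26: 010101100010111011010111 → 0, fb=0
27: 101011000101110110101110 → 1, fb=1
28: 010110001011101101011101 → 0, fb=1
29: 101100010111011010111011 → 1, fb=1
30: 011000101110110101110111 → 0, fb=0
31: 110001011101101011101110 → 1, fb=1
32: 100010111011010111011101 → 1, fb=0
33: 000101110110101110111010 → 0, fb=1
34: 001011101101011101110101 → 0, fb=0
35: 010111011010111011101010 → 0, fb=1
36: 101110110101110111010101 → 1, fb=1
37: 011101101011101110101011 → 0, fb=0
38: 111011010111011101010110 → 1, fb=0
39: 110110101110111010101100 → 1, fb=1
40: 101101011101110101011001 → 1, fb=1
41: 011010111011101010110011 → 0, fb=1
42: 110101110111010101100111 → 1, fb=1
43: 101011101110101011001111 → 1, fb=0
44: 010111011101010110011110 → 0, fb=0
45: 101110111010101100111100 → 1, fb=1
46: 011101110101011001111001 → 0, fb=0
47: 111011101010110011110010 → 1, fb=1
48: 110111010101100111100101 → 1, fb=1

1100100010100111101000101101010110001011101101011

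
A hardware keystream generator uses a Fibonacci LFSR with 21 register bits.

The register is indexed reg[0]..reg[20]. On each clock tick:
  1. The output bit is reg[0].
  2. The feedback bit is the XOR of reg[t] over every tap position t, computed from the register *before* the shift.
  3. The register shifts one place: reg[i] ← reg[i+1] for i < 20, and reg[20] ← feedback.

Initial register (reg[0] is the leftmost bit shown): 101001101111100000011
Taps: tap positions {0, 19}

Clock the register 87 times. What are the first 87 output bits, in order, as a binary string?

101001101111100000011011110001100101010110110010100101110111000111101111011000110101100

k : reg_k → out_k, fb_k
0: 101001101111100000011 → 1, fb=0
1: 010011011111000000110 → 0, fb=1
2: 100110111110000001101 → 1, fb=1
3: 001101111100000011011 → 0, fb=1
4: 011011111000000110111 → 0, fb=1
5: 110111110000001101111 → 1, fb=0
6: 101111100000011011110 → 1, fb=0
7: 011111000000110111100 → 0, fb=0
8: 111110000001101111000 → 1, fb=1
9: 111100000011011110001 → 1, fb=1
10: 111000000110111100011 → 1, fb=0
11: 110000001101111000110 → 1, fb=0
12: 100000011011110001100 → 1, fb=1
13: 000000110111100011001 → 0, fb=0
14: 000001101111000110010 → 0, fb=1
15: 000011011110001100101 → 0, fb=0
16: 000110111100011001010 → 0, fb=1
17: 001101111000110010101 → 0, fb=0
18: 011011110001100101010 → 0, fb=1
19: 110111100011001010101 → 1, fb=1
20: 101111000110010101011 → 1, fb=0
21: 011110001100101010110 → 0, fb=1
22: 111100011001010101101 → 1, fb=1
23: 111000110010101011011 → 1, fb=0
24: 110001100101010110110 → 1, fb=0
25: 100011001010101101100 → 1, fb=1
26: 000110010101011011001 → 0, fb=0
27: 001100101010110110010 → 0, fb=1
28: 011001010101101100101 → 0, fb=0
29: 110010101011011001010 → 1, fb=0
30: 100101010110110010100 → 1, fb=1
31: 001010101101100101001 → 0, fb=0
32: 010101011011001010010 → 0, fb=1
33: 101010110110010100101 → 1, fb=1
34: 010101101100101001011 → 0, fb=1
35: 101011011001010010111 → 1, fb=0
36: 010110110010100101110 → 0, fb=1
37: 101101100101001011101 → 1, fb=1
38: 011011001010010111011 → 0, fb=1
39: 110110010100101110111 → 1, fb=0
40: 101100101001011101110 → 1, fb=0
41: 011001010010111011100 → 0, fb=0
42: 110010100101110111000 → 1, fb=1
43: 100101001011101110001 → 1, fb=1
44: 001010010111011100011 → 0, fb=1
45: 010100101110111000111 → 0, fb=1
46: 101001011101110001111 → 1, fb=0
47: 010010111011100011110 → 0, fb=1
48: 100101110111000111101 → 1, fb=1
49: 001011101110001111011 → 0, fb=1
50: 010111011100011110111 → 0, fb=1
51: 101110111000111101111 → 1, fb=0
52: 011101110001111011110 → 0, fb=1
53: 111011100011110111101 → 1, fb=1
54: 110111000111101111011 → 1, fb=0
55: 101110001111011110110 → 1, fb=0
56: 011100011110111101100 → 0, fb=0
57: 111000111101111011000 → 1, fb=1
58: 110001111011110110001 → 1, fb=1
59: 100011110111101100011 → 1, fb=0
60: 000111101111011000110 → 0, fb=1
61: 001111011110110001101 → 0, fb=0
62: 011110111101100011010 → 0, fb=1
63: 111101111011000110101 → 1, fb=1
64: 111011110110001101011 → 1, fb=0
65: 110111101100011010110 → 1, fb=0
66: 101111011000110101100 → 1, fb=1
67: 011110110001101011001 → 0, fb=0
68: 111101100011010110010 → 1, fb=0
69: 111011000110101100100 → 1, fb=1
70: 110110001101011001001 → 1, fb=1
71: 101100011010110010011 → 1, fb=0
72: 011000110101100100110 → 0, fb=1
73: 110001101011001001101 → 1, fb=1
74: 100011010110010011011 → 1, fb=0
75: 000110101100100110110 → 0, fb=1
76: 001101011001001101101 → 0, fb=0
77: 011010110010011011010 → 0, fb=1
78: 110101100100110110101 → 1, fb=1
79: 101011001001101101011 → 1, fb=0
80: 010110010011011010110 → 0, fb=1
81: 101100100110110101101 → 1, fb=1
82: 011001001101101011011 → 0, fb=1
83: 110010011011010110111 → 1, fb=0
84: 100100110110101101110 → 1, fb=0
85: 001001101101011011100 → 0, fb=0
86: 010011011010110111000 → 0, fb=0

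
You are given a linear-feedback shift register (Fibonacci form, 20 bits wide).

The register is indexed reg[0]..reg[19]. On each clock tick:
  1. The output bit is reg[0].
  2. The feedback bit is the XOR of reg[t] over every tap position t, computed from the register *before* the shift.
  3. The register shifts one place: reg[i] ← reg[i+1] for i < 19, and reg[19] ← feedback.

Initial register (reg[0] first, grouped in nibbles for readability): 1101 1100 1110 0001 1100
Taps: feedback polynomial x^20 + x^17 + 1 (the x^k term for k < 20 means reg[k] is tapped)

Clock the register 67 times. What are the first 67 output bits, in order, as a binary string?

1101110011100001110001010110001001010110100001101111101000101101110

k : reg_k → out_k, fb_k
0: 11011100111000011100 → 1, fb=0
1: 10111001110000111000 → 1, fb=1
2: 01110011100001110001 → 0, fb=0
3: 11100111000011100010 → 1, fb=1
4: 11001110000111000101 → 1, fb=0
5: 10011100001110001010 → 1, fb=1
6: 00111000011100010101 → 0, fb=1
7: 01110000111000101011 → 0, fb=0
8: 11100001110001010110 → 1, fb=0
9: 11000011100010101100 → 1, fb=0
10: 10000111000101011000 → 1, fb=1
11: 00001110001010110001 → 0, fb=0
12: 00011100010101100010 → 0, fb=0
13: 00111000101011000100 → 0, fb=1
14: 01110001010110001001 → 0, fb=0
15: 11100010101100010010 → 1, fb=1
16: 11000101011000100101 → 1, fb=0
17: 10001010110001001010 → 1, fb=1
18: 00010101100010010101 → 0, fb=1
19: 00101011000100101011 → 0, fb=0
20: 01010110001001010110 → 0, fb=1
21: 10101100010010101101 → 1, fb=0
22: 01011000100101011010 → 0, fb=0
23: 10110001001010110100 → 1, fb=0
24: 01100010010101101000 → 0, fb=0
25: 11000100101011010000 → 1, fb=1
26: 10001001010110100001 → 1, fb=1
27: 00010010101101000011 → 0, fb=0
28: 00100101011010000110 → 0, fb=1
29: 01001010110100001101 → 0, fb=1
30: 10010101101000011011 → 1, fb=1
31: 00101011010000110111 → 0, fb=1
32: 01010110100001101111 → 0, fb=1
33: 10101101000011011111 → 1, fb=0
34: 01011010000110111110 → 0, fb=1
35: 10110100001101111101 → 1, fb=0
36: 01101000011011111010 → 0, fb=0
37: 11010000110111110100 → 1, fb=0
38: 10100001101111101000 → 1, fb=1
39: 01000011011111010001 → 0, fb=0
40: 10000110111110100010 → 1, fb=1
41: 00001101111101000101 → 0, fb=1
42: 00011011111010001011 → 0, fb=0
43: 00110111110100010110 → 0, fb=1
44: 01101111101000101101 → 0, fb=1
45: 11011111010001011011 → 1, fb=1
46: 10111110100010110111 → 1, fb=0
47: 01111101000101101110 → 0, fb=1
48: 11111010001011011101 → 1, fb=0
49: 11110100010110111010 → 1, fb=1
50: 11101000101101110101 → 1, fb=0
51: 11010001011011101010 → 1, fb=1
52: 10100010110111010101 → 1, fb=0
53: 01000101101110101010 → 0, fb=0
54: 10001011011101010100 → 1, fb=0
55: 00010110111010101000 → 0, fb=0
56: 00101101110101010000 → 0, fb=0
57: 01011011101010100000 → 0, fb=0
58: 10110111010101000000 → 1, fb=1
59: 01101110101010000001 → 0, fb=0
60: 11011101010100000010 → 1, fb=1
61: 10111010101000000101 → 1, fb=0
62: 01110101010000001010 → 0, fb=0
63: 11101010100000010100 → 1, fb=0
64: 11010101000000101000 → 1, fb=1
65: 10101010000001010001 → 1, fb=1
66: 01010100000010100011 → 0, fb=0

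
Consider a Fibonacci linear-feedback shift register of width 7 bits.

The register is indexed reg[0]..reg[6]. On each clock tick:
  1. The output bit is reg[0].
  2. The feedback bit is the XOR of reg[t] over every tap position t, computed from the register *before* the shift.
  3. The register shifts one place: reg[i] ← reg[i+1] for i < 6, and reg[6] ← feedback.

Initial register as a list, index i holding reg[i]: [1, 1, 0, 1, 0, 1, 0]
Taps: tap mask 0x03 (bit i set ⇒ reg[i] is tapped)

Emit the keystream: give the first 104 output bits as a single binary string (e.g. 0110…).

11010100111110100001110001001001101101011011110110001101001011101110011001010101111111000000100000110000

k : reg_k → out_k, fb_k
0: 1101010 → 1, fb=0
1: 1010100 → 1, fb=1
2: 0101001 → 0, fb=1
3: 1010011 → 1, fb=1
4: 0100111 → 0, fb=1
5: 1001111 → 1, fb=1
6: 0011111 → 0, fb=0
7: 0111110 → 0, fb=1
8: 1111101 → 1, fb=0
9: 1111010 → 1, fb=0
10: 1110100 → 1, fb=0
11: 1101000 → 1, fb=0
12: 1010000 → 1, fb=1
13: 0100001 → 0, fb=1
14: 1000011 → 1, fb=1
15: 0000111 → 0, fb=0
16: 0001110 → 0, fb=0
17: 0011100 → 0, fb=0
18: 0111000 → 0, fb=1
19: 1110001 → 1, fb=0
20: 1100010 → 1, fb=0
21: 1000100 → 1, fb=1
22: 0001001 → 0, fb=0
23: 0010010 → 0, fb=0
24: 0100100 → 0, fb=1
25: 1001001 → 1, fb=1
26: 0010011 → 0, fb=0
27: 0100110 → 0, fb=1
28: 1001101 → 1, fb=1
29: 0011011 → 0, fb=0
30: 0110110 → 0, fb=1
31: 1101101 → 1, fb=0
32: 1011010 → 1, fb=1
33: 0110101 → 0, fb=1
34: 1101011 → 1, fb=0
35: 1010110 → 1, fb=1
36: 0101101 → 0, fb=1
37: 1011011 → 1, fb=1
38: 0110111 → 0, fb=1
39: 1101111 → 1, fb=0
40: 1011110 → 1, fb=1
41: 0111101 → 0, fb=1
42: 1111011 → 1, fb=0
43: 1110110 → 1, fb=0
44: 1101100 → 1, fb=0
45: 1011000 → 1, fb=1
46: 0110001 → 0, fb=1
47: 1100011 → 1, fb=0
48: 1000110 → 1, fb=1
49: 0001101 → 0, fb=0
50: 0011010 → 0, fb=0
51: 0110100 → 0, fb=1
52: 1101001 → 1, fb=0
53: 1010010 → 1, fb=1
54: 0100101 → 0, fb=1
55: 1001011 → 1, fb=1
56: 0010111 → 0, fb=0
57: 0101110 → 0, fb=1
58: 1011101 → 1, fb=1
59: 0111011 → 0, fb=1
60: 1110111 → 1, fb=0
61: 1101110 → 1, fb=0
62: 1011100 → 1, fb=1
63: 0111001 → 0, fb=1
64: 1110011 → 1, fb=0
65: 1100110 → 1, fb=0
66: 1001100 → 1, fb=1
67: 0011001 → 0, fb=0
68: 0110010 → 0, fb=1
69: 1100101 → 1, fb=0
70: 1001010 → 1, fb=1
71: 0010101 → 0, fb=0
72: 0101010 → 0, fb=1
73: 1010101 → 1, fb=1
74: 0101011 → 0, fb=1
75: 1010111 → 1, fb=1
76: 0101111 → 0, fb=1
77: 1011111 → 1, fb=1
78: 0111111 → 0, fb=1
79: 1111111 → 1, fb=0
80: 1111110 → 1, fb=0
81: 1111100 → 1, fb=0
82: 1111000 → 1, fb=0
83: 1110000 → 1, fb=0
84: 1100000 → 1, fb=0
85: 1000000 → 1, fb=1
86: 0000001 → 0, fb=0
87: 0000010 → 0, fb=0
88: 0000100 → 0, fb=0
89: 0001000 → 0, fb=0
90: 0010000 → 0, fb=0
91: 0100000 → 0, fb=1
92: 1000001 → 1, fb=1
93: 0000011 → 0, fb=0
94: 0000110 → 0, fb=0
95: 0001100 → 0, fb=0
96: 0011000 → 0, fb=0
97: 0110000 → 0, fb=1
98: 1100001 → 1, fb=0
99: 1000010 → 1, fb=1
100: 0000101 → 0, fb=0
101: 0001010 → 0, fb=0
102: 0010100 → 0, fb=0
103: 0101000 → 0, fb=1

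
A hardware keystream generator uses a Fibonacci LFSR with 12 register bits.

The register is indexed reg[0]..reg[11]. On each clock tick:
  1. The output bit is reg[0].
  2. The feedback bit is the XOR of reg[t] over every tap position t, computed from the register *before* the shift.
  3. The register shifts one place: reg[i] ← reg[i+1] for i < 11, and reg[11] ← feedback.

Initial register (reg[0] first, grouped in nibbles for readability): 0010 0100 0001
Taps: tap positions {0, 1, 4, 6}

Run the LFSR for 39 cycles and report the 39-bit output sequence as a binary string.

001001000001001010011011100011110111101

step | reg (before) | out | fb
   0 | 001001000001 | 0 | 0
   1 | 010010000010 | 0 | 0
   2 | 100100000100 | 1 | 1
   3 | 001000001001 | 0 | 0
   4 | 010000010010 | 0 | 1
   5 | 100000100101 | 1 | 0
   6 | 000001001010 | 0 | 0
   7 | 000010010100 | 0 | 1
   8 | 000100101001 | 0 | 1
   9 | 001001010011 | 0 | 0
  10 | 010010100110 | 0 | 1
  11 | 100101001101 | 1 | 1
  12 | 001010011011 | 0 | 1
  13 | 010100110111 | 0 | 0
  14 | 101001101110 | 1 | 0
  15 | 010011011100 | 0 | 0
  16 | 100110111000 | 1 | 1
  17 | 001101110001 | 0 | 1
  18 | 011011100011 | 0 | 1
  19 | 110111000111 | 1 | 1
  20 | 101110001111 | 1 | 0
  21 | 011100011110 | 0 | 1
  22 | 111000111101 | 1 | 1
  23 | 110001111011 | 1 | 1
  24 | 100011110111 | 1 | 1
  25 | 000111101111 | 0 | 0
  26 | 001111011110 | 0 | 1
  27 | 011110111101 | 0 | 1
  28 | 111101111011 | 1 | 1
  29 | 111011110111 | 1 | 0
  30 | 110111101110 | 1 | 0
  31 | 101111011100 | 1 | 0
  32 | 011110111000 | 0 | 1
  33 | 111101110001 | 1 | 1
  34 | 111011100011 | 1 | 0
  35 | 110111000110 | 1 | 1
  36 | 101110001101 | 1 | 0
  37 | 011100011010 | 0 | 1
  38 | 111000110101 | 1 | 1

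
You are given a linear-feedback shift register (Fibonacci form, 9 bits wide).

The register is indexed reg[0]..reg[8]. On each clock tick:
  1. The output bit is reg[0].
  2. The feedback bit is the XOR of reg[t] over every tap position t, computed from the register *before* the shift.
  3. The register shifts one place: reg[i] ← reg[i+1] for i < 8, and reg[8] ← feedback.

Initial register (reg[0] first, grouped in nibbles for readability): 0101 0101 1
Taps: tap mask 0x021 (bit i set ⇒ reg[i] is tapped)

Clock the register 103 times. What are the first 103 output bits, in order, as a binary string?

tick  register→output (feedback)
  0  010101011→0 (1)
  1  101010111→1 (1)
  2  010101111→0 (1)
  3  101011111→1 (0)
  4  010111110→0 (1)
  5  101111101→1 (0)
  6  011111010→0 (1)
  7  111110101→1 (1)
  8  111101011→1 (0)
  9  111010110→1 (1)
 10  110101101→1 (0)
 11  101011010→1 (0)
 12  010110100→0 (0)
 13  101101000→1 (0)
 14  011010000→0 (0)
 15  110100000→1 (1)
 16  101000001→1 (1)
 17  010000011→0 (0)
 18  100000110→1 (1)
 19  000001101→0 (1)
 20  000011011→0 (1)
 21  000110111→0 (0)
 22  001101110→0 (1)
 23  011011101→0 (1)
 24  110111011→1 (0)
 25  101110110→1 (1)
 26  011101101→0 (1)
 27  111011011→1 (0)
 28  110110110→1 (1)
 29  101101101→1 (0)
 30  011011010→0 (1)
 31  110110101→1 (1)
 32  101101011→1 (0)
 33  011010110→0 (0)
 34  110101100→1 (0)
 35  101011000→1 (0)
 36  010110000→0 (0)
 37  101100000→1 (1)
 38  011000001→0 (0)
 39  110000010→1 (1)
 40  100000101→1 (1)
 41  000001011→0 (1)
 42  000010111→0 (0)
 43  000101110→0 (1)
 44  001011101→0 (1)
 45  010111011→0 (1)
 46  101110111→1 (1)
 47  011101111→0 (1)
 48  111011111→1 (0)
 49  110111110→1 (0)
 50  101111100→1 (0)
 51  011111000→0 (1)
 52  111110001→1 (1)
 53  111100011→1 (1)
 54  111000111→1 (1)
 55  110001111→1 (0)
 56  100011110→1 (0)
 57  000111100→0 (1)
 58  001111001→0 (1)
 59  011110011→0 (0)
 60  111100110→1 (1)
 61  111001101→1 (0)
 62  110011010→1 (0)
 63  100110100→1 (1)
 64  001101001→0 (1)
 65  011010011→0 (0)
 66  110100110→1 (1)
 67  101001101→1 (0)
 68  010011010→0 (1)
 69  100110101→1 (1)
 70  001101011→0 (1)
 71  011010111→0 (0)
 72  110101110→1 (0)
 73  101011100→1 (0)
 74  010111000→0 (1)
 75  101110001→1 (1)
 76  011100011→0 (0)
 77  111000110→1 (1)
 78  110001101→1 (0)
 79  100011010→1 (0)
 80  000110100→0 (0)
 81  001101000→0 (1)
 82  011010001→0 (0)
 83  110100010→1 (1)
 84  101000101→1 (1)
 85  010001011→0 (1)
 86  100010111→1 (1)
 87  000101111→0 (1)
 88  001011111→0 (1)
 89  010111111→0 (1)
 90  101111111→1 (0)
 91  011111110→0 (1)
 92  111111101→1 (0)
 93  111111010→1 (0)
 94  111110100→1 (1)
 95  111101001→1 (0)
 96  111010010→1 (1)
 97  110100101→1 (1)
 98  101001011→1 (0)
 99  010010110→0 (0)
100  100101100→1 (0)
101  001011000→0 (1)
102  010110001→0 (0)

0101010111110101101000001101110110110101100000101110111110001111001101001101011100011010001011111110100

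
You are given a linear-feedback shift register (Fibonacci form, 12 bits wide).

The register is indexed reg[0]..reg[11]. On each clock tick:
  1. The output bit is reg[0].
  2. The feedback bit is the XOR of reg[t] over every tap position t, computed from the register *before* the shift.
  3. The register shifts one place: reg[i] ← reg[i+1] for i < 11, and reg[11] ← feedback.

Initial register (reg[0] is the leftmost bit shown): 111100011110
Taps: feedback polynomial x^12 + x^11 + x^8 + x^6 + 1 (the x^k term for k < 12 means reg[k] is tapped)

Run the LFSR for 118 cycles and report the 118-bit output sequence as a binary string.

1111000111100100100001111100110100010001000001100100100101100101100100011111111000000101001110100001001101101100011111

tick  register→output (feedback)
  0  111100011110→1 (0)
  1  111000111100→1 (1)
  2  110001111001→1 (0)
  3  100011110010→1 (0)
  4  000111100100→0 (1)
  5  001111001001→0 (0)
  6  011110010010→0 (0)
  7  111100100100→1 (0)
  8  111001001000→1 (0)
  9  110010010000→1 (1)
 10  100100100001→1 (1)
 11  001001000011→0 (1)
 12  010010000111→0 (1)
 13  100100001111→1 (1)
 14  001000011111→0 (0)
 15  010000111110→0 (0)
 16  100001111100→1 (1)
 17  000011111001→0 (1)
 18  000111110011→0 (0)
 19  001111100110→0 (1)
 20  011111001101→0 (0)
 21  111110011010→1 (0)
 22  111100110100→1 (0)
 23  111001101000→1 (1)
 24  110011010001→1 (0)
 25  100110100010→1 (0)
 26  001101000100→0 (0)
 27  011010001000→0 (1)
 28  110100010001→1 (0)
 29  101000100010→1 (0)
 30  010001000100→0 (0)
 31  100010001000→1 (0)
 32  000100010000→0 (0)
 33  001000100000→0 (1)
 34  010001000001→0 (1)
 35  100010000011→1 (0)
 36  000100000110→0 (0)
 37  001000001100→0 (1)
 38  010000011001→0 (0)
 39  100000110010→1 (0)
 40  000001100100→0 (1)
 41  000011001001→0 (0)
 42  000110010010→0 (0)
 43  001100100100→0 (1)
 44  011001001001→0 (0)
 45  110010010010→1 (1)
 46  100100100101→1 (1)
 47  001001001011→0 (0)
 48  010010010110→0 (0)
 49  100100101100→1 (1)
 50  001001011001→0 (0)
 51  010010110010→0 (1)
 52  100101100101→1 (1)
 53  001011001011→0 (0)
 54  010110010110→0 (0)
 55  101100101100→1 (1)
 56  011001011001→0 (0)
 57  110010110010→1 (0)
 58  100101100100→1 (0)
 59  001011001000→0 (1)
 60  010110010001→0 (1)
 61  101100100011→1 (1)
 62  011001000111→0 (1)
 63  110010001111→1 (1)
 64  100100011111→1 (1)
 65  001000111111→0 (1)
 66  010001111111→0 (1)
 67  100011111111→1 (0)
 68  000111111110→0 (0)
 69  001111111100→0 (0)
 70  011111111000→0 (0)
 71  111111110000→1 (0)
 72  111111100000→1 (0)
 73  111111000000→1 (1)
 74  111110000001→1 (0)
 75  111100000010→1 (1)
 76  111000000101→1 (0)
 77  110000001010→1 (0)
 78  100000010100→1 (1)
 79  000000101001→0 (1)
 80  000001010011→0 (1)
 81  000010100111→0 (0)
 82  000101001110→0 (1)
 83  001010011101→0 (0)
 84  010100111010→0 (0)
 85  101001110100→1 (0)
 86  010011101000→0 (0)
 87  100111010000→1 (1)
 88  001110100001→0 (0)
 89  011101000010→0 (0)
 90  111010000100→1 (1)
 91  110100001001→1 (1)
 92  101000010011→1 (0)
 93  010000100110→0 (1)
 94  100001001101→1 (1)
 95  000010011011→0 (0)
 96  000100110110→0 (1)
 97  001001101101→0 (1)
 98  010011011011→0 (0)
 99  100110110110→1 (0)
100  001101101100→0 (0)
101  011011011000→0 (1)
102  110110110001→1 (1)
103  101101100011→1 (1)
104  011011000111→0 (1)
105  110110001111→1 (1)
106  101100011111→1 (1)
107  011000111111→0 (1)
108  110001111111→1 (0)
109  100011111110→1 (1)
110  000111111101→0 (1)
111  001111111011→0 (1)
112  011111110111→0 (0)
113  111111101110→1 (1)
114  111111011101→1 (1)
115  111110111011→1 (0)
116  111101110110→1 (0)
117  111011101100→1 (1)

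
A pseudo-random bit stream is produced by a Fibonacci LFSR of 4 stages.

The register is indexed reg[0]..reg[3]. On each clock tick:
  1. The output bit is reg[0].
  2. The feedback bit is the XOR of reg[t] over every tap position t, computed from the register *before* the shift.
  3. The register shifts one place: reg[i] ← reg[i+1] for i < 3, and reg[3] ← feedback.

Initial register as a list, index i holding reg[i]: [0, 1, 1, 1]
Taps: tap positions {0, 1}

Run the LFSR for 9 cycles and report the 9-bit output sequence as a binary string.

011110001

step | reg (before) | out | fb
   0 | 0111 | 0 | 1
   1 | 1111 | 1 | 0
   2 | 1110 | 1 | 0
   3 | 1100 | 1 | 0
   4 | 1000 | 1 | 1
   5 | 0001 | 0 | 0
   6 | 0010 | 0 | 0
   7 | 0100 | 0 | 1
   8 | 1001 | 1 | 1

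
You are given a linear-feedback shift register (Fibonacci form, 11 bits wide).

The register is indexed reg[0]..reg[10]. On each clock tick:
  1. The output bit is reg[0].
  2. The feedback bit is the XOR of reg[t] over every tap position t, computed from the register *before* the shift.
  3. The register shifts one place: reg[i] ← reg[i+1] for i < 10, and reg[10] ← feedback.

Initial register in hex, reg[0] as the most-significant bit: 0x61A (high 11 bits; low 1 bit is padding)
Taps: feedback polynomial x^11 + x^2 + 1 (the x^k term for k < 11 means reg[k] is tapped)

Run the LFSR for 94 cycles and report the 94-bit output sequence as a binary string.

0110000110111100111010011110100111001001110111011101010101010000000000100000000101000000100010

step | reg (before) | out | fb
   0 | 01100001101 | 0 | 1
   1 | 11000011011 | 1 | 1
   2 | 10000110111 | 1 | 1
   3 | 00001101111 | 0 | 0
   4 | 00011011110 | 0 | 0
   5 | 00110111100 | 0 | 1
   6 | 01101111001 | 0 | 1
   7 | 11011110011 | 1 | 1
   8 | 10111100111 | 1 | 0
   9 | 01111001110 | 0 | 1
  10 | 11110011101 | 1 | 0
  11 | 11100111010 | 1 | 0
  12 | 11001110100 | 1 | 1
  13 | 10011101001 | 1 | 1
  14 | 00111010011 | 0 | 1
  15 | 01110100111 | 0 | 1
  16 | 11101001111 | 1 | 0
  17 | 11010011110 | 1 | 1
  18 | 10100111101 | 1 | 0
  19 | 01001111010 | 0 | 0
  20 | 10011110100 | 1 | 1
  21 | 00111101001 | 0 | 1
  22 | 01111010011 | 0 | 1
  23 | 11110100111 | 1 | 0
  24 | 11101001110 | 1 | 0
  25 | 11010011100 | 1 | 1
  26 | 10100111001 | 1 | 0
  27 | 01001110010 | 0 | 0
  28 | 10011100100 | 1 | 1
  29 | 00111001001 | 0 | 1
  30 | 01110010011 | 0 | 1
  31 | 11100100111 | 1 | 0
  32 | 11001001110 | 1 | 1
  33 | 10010011101 | 1 | 1
  34 | 00100111011 | 0 | 1
  35 | 01001110111 | 0 | 0
  36 | 10011101110 | 1 | 1
  37 | 00111011101 | 0 | 1
  38 | 01110111011 | 0 | 1
  39 | 11101110111 | 1 | 0
  40 | 11011101110 | 1 | 1
  41 | 10111011101 | 1 | 0
  42 | 01110111010 | 0 | 1
  43 | 11101110101 | 1 | 0
  44 | 11011101010 | 1 | 1
  45 | 10111010101 | 1 | 0
  46 | 01110101010 | 0 | 1
  47 | 11101010101 | 1 | 0
  48 | 11010101010 | 1 | 1
  49 | 10101010101 | 1 | 0
  50 | 01010101010 | 0 | 0
  51 | 10101010100 | 1 | 0
  52 | 01010101000 | 0 | 0
  53 | 10101010000 | 1 | 0
  54 | 01010100000 | 0 | 0
  55 | 10101000000 | 1 | 0
  56 | 01010000000 | 0 | 0
  57 | 10100000000 | 1 | 0
  58 | 01000000000 | 0 | 0
  59 | 10000000000 | 1 | 1
  60 | 00000000001 | 0 | 0
  61 | 00000000010 | 0 | 0
  62 | 00000000100 | 0 | 0
  63 | 00000001000 | 0 | 0
  64 | 00000010000 | 0 | 0
  65 | 00000100000 | 0 | 0
  66 | 00001000000 | 0 | 0
  67 | 00010000000 | 0 | 0
  68 | 00100000000 | 0 | 1
  69 | 01000000001 | 0 | 0
  70 | 10000000010 | 1 | 1
  71 | 00000000101 | 0 | 0
  72 | 00000001010 | 0 | 0
  73 | 00000010100 | 0 | 0
  74 | 00000101000 | 0 | 0
  75 | 00001010000 | 0 | 0
  76 | 00010100000 | 0 | 0
  77 | 00101000000 | 0 | 1
  78 | 01010000001 | 0 | 0
  79 | 10100000010 | 1 | 0
  80 | 01000000100 | 0 | 0
  81 | 10000001000 | 1 | 1
  82 | 00000010001 | 0 | 0
  83 | 00000100010 | 0 | 0
  84 | 00001000100 | 0 | 0
  85 | 00010001000 | 0 | 0
  86 | 00100010000 | 0 | 1
  87 | 01000100001 | 0 | 0
  88 | 10001000010 | 1 | 1
  89 | 00010000101 | 0 | 0
  90 | 00100001010 | 0 | 1
  91 | 01000010101 | 0 | 0
  92 | 10000101010 | 1 | 1
  93 | 00001010101 | 0 | 0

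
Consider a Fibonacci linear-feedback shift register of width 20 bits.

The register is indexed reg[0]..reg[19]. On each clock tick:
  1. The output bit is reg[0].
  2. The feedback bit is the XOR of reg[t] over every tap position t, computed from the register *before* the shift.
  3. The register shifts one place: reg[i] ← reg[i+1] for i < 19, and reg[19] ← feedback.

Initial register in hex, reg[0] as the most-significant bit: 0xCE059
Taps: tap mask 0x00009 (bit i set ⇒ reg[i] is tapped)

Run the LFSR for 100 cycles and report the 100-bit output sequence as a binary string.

1100111000000101100110111110001010010100010011110110001101100011010001111000011110010111101110111011

k : reg_k → out_k, fb_k
0: 11001110000001011001 → 1, fb=1
1: 10011100000010110011 → 1, fb=0
2: 00111000000101100110 → 0, fb=1
3: 01110000001011001101 → 0, fb=1
4: 11100000010110011011 → 1, fb=1
5: 11000000101100110111 → 1, fb=1
6: 10000001011001101111 → 1, fb=1
7: 00000010110011011111 → 0, fb=0
8: 00000101100110111110 → 0, fb=0
9: 00001011001101111100 → 0, fb=0
10: 00010110011011111000 → 0, fb=1
11: 00101100110111110001 → 0, fb=0
12: 01011001101111100010 → 0, fb=1
13: 10110011011111000101 → 1, fb=0
14: 01100110111110001010 → 0, fb=0
15: 11001101111100010100 → 1, fb=1
16: 10011011111000101001 → 1, fb=0
17: 00110111110001010010 → 0, fb=1
18: 01101111100010100101 → 0, fb=0
19: 11011111000101001010 → 1, fb=0
20: 10111110001010010100 → 1, fb=0
21: 01111100010100101000 → 0, fb=1
22: 11111000101001010001 → 1, fb=0
23: 11110001010010100010 → 1, fb=0
24: 11100010100101000100 → 1, fb=1
25: 11000101001010001001 → 1, fb=1
26: 10001010010100010011 → 1, fb=1
27: 00010100101000100111 → 0, fb=1
28: 00101001010001001111 → 0, fb=0
29: 01010010100010011110 → 0, fb=1
30: 10100101000100111101 → 1, fb=1
31: 01001010001001111011 → 0, fb=0
32: 10010100010011110110 → 1, fb=0
33: 00101000100111101100 → 0, fb=0
34: 01010001001111011000 → 0, fb=1
35: 10100010011110110001 → 1, fb=1
36: 01000100111101100011 → 0, fb=0
37: 10001001111011000110 → 1, fb=1
38: 00010011110110001101 → 0, fb=1
39: 00100111101100011011 → 0, fb=0
40: 01001111011000110110 → 0, fb=0
41: 10011110110001101100 → 1, fb=0
42: 00111101100011011000 → 0, fb=1
43: 01111011000110110001 → 0, fb=1
44: 11110110001101100011 → 1, fb=0
45: 11101100011011000110 → 1, fb=1
46: 11011000110110001101 → 1, fb=0
47: 10110001101100011010 → 1, fb=0
48: 01100011011000110100 → 0, fb=0
49: 11000110110001101000 → 1, fb=1
50: 10001101100011010001 → 1, fb=1
51: 00011011000110100011 → 0, fb=1
52: 00110110001101000111 → 0, fb=1
53: 01101100011010001111 → 0, fb=0
54: 11011000110100011110 → 1, fb=0
55: 10110001101000111100 → 1, fb=0
56: 01100011010001111000 → 0, fb=0
57: 11000110100011110000 → 1, fb=1
58: 10001101000111100001 → 1, fb=1
59: 00011010001111000011 → 0, fb=1
60: 00110100011110000111 → 0, fb=1
61: 01101000111100001111 → 0, fb=0
62: 11010001111000011110 → 1, fb=0
63: 10100011110000111100 → 1, fb=1
64: 01000111100001111001 → 0, fb=0
65: 10001111000011110010 → 1, fb=1
66: 00011110000111100101 → 0, fb=1
67: 00111100001111001011 → 0, fb=1
68: 01111000011110010111 → 0, fb=1
69: 11110000111100101111 → 1, fb=0
70: 11100001111001011110 → 1, fb=1
71: 11000011110010111101 → 1, fb=1
72: 10000111100101111011 → 1, fb=1
73: 00001111001011110111 → 0, fb=0
74: 00011110010111101110 → 0, fb=1
75: 00111100101111011101 → 0, fb=1
76: 01111001011110111011 → 0, fb=1
77: 11110010111101110111 → 1, fb=0
78: 11100101111011101110 → 1, fb=1
79: 11001011110111011101 → 1, fb=1
80: 10010111101110111011 → 1, fb=0
81: 00101111011101110110 → 0, fb=0
82: 01011110111011101100 → 0, fb=1
83: 10111101110111011001 → 1, fb=0
84: 01111011101110110010 → 0, fb=1
85: 11110111011101100101 → 1, fb=0
86: 11101110111011001010 → 1, fb=1
87: 11011101110110010101 → 1, fb=0
88: 10111011101100101010 → 1, fb=0
89: 01110111011001010100 → 0, fb=1
90: 11101110110010101001 → 1, fb=1
91: 11011101100101010011 → 1, fb=0
92: 10111011001010100110 → 1, fb=0
93: 01110110010101001100 → 0, fb=1
94: 11101100101010011001 → 1, fb=1
95: 11011001010100110011 → 1, fb=0
96: 10110010101001100110 → 1, fb=0
97: 01100101010011001100 → 0, fb=0
98: 11001010100110011000 → 1, fb=1
99: 10010101001100110001 → 1, fb=0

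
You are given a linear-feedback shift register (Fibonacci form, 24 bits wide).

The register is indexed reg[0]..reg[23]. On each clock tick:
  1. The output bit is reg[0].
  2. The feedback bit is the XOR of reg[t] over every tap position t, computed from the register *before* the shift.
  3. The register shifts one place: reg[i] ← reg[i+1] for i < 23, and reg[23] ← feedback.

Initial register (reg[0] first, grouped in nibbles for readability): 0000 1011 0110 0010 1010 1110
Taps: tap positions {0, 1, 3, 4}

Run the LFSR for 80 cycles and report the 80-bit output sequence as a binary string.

00001011011000101010111011110000100110000110101110011100111011010101100110001100

k : reg_k → out_k, fb_k
0: 000010110110001010101110 → 0, fb=1
1: 000101101100010101011101 → 0, fb=1
2: 001011011000101010111011 → 0, fb=1
3: 010110110001010101110111 → 0, fb=1
4: 101101100010101011101111 → 1, fb=0
5: 011011000101010111011110 → 0, fb=0
6: 110110001010101110111100 → 1, fb=0
7: 101100010101011101111000 → 1, fb=0
8: 011000101010111011110000 → 0, fb=1
9: 110001010101110111100001 → 1, fb=0
10: 100010101011101111000010 → 1, fb=0
11: 000101010111011110000100 → 0, fb=1
12: 001010101110111100001001 → 0, fb=1
13: 010101011101111000010011 → 0, fb=0
14: 101010111011110000100110 → 1, fb=0
15: 010101110111100001001100 → 0, fb=0
16: 101011101111000010011000 → 1, fb=0
17: 010111011110000100110000 → 0, fb=1
18: 101110111100001001100001 → 1, fb=1
19: 011101111000010011000011 → 0, fb=0
20: 111011110000100110000110 → 1, fb=1
21: 110111100001001100001101 → 1, fb=0
22: 101111000010011000011010 → 1, fb=1
23: 011110000100110000110101 → 0, fb=1
24: 111100001001100001101011 → 1, fb=1
25: 111000010011000011010111 → 1, fb=0
26: 110000100110000110101110 → 1, fb=0
27: 100001001100001101011100 → 1, fb=1
28: 000010011000011010111001 → 0, fb=1
29: 000100110000110101110011 → 0, fb=1
30: 001001100001101011100111 → 0, fb=0
31: 010011000011010111001110 → 0, fb=0
32: 100110000110101110011100 → 1, fb=1
33: 001100001101011100111001 → 0, fb=1
34: 011000011010111001110011 → 0, fb=1
35: 110000110101110011100111 → 1, fb=0
36: 100001101011100111001110 → 1, fb=1
37: 000011010111001110011101 → 0, fb=1
38: 000110101110011100111011 → 0, fb=0
39: 001101011100111001110110 → 0, fb=1
40: 011010111001110011101101 → 0, fb=0
41: 110101110011100111011010 → 1, fb=1
42: 101011100111001110110101 → 1, fb=0
43: 010111001110011101101010 → 0, fb=1
44: 101110011100111011010101 → 1, fb=1
45: 011100111001110110101011 → 0, fb=0
46: 111001110011101101010110 → 1, fb=0
47: 110011100111011010101100 → 1, fb=1
48: 100111001110110101011001 → 1, fb=1
49: 001110011101101010110011 → 0, fb=0
50: 011100111011010101100110 → 0, fb=0
51: 111001110110101011001100 → 1, fb=0
52: 110011101101010110011000 → 1, fb=1
53: 100111011010101100110001 → 1, fb=1
54: 001110110101011001100011 → 0, fb=0
55: 011101101010110011000110 → 0, fb=0
56: 111011010101100110001100 → 1, fb=1
57: 110110101011001100011001 → 1, fb=0
58: 101101010110011000110010 → 1, fb=0
59: 011010101100110001100100 → 0, fb=0
60: 110101011001100011001000 → 1, fb=1
61: 101010110011000110010001 → 1, fb=0
62: 010101100110001100100010 → 0, fb=0
63: 101011001100011001000100 → 1, fb=0
64: 010110011000110010001000 → 0, fb=1
65: 101100110001100100010001 → 1, fb=0
66: 011001100011001000100010 → 0, fb=1
67: 110011000110010001000101 → 1, fb=1
68: 100110001100100010001011 → 1, fb=1
69: 001100011001000100010111 → 0, fb=1
70: 011000110010001000101111 → 0, fb=1
71: 110001100100010001011111 → 1, fb=0
72: 100011001000100010111110 → 1, fb=0
73: 000110010001000101111100 → 0, fb=0
74: 001100100010001011111000 → 0, fb=1
75: 011001000100010111110001 → 0, fb=1
76: 110010001000101111100011 → 1, fb=1
77: 100100010001011111000111 → 1, fb=0
78: 001000100010111110001110 → 0, fb=0
79: 010001000101111100011100 → 0, fb=1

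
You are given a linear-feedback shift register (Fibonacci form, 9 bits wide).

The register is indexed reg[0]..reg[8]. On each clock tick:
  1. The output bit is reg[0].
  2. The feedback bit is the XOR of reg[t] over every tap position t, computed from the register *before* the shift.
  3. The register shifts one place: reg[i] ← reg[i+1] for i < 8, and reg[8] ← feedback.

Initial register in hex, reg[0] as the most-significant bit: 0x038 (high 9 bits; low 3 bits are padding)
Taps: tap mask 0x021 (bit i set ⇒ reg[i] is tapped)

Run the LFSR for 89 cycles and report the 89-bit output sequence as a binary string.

k : reg_k → out_k, fb_k
0: 000000111 → 0, fb=0
1: 000001110 → 0, fb=1
2: 000011101 → 0, fb=1
3: 000111011 → 0, fb=1
4: 001110111 → 0, fb=0
5: 011101110 → 0, fb=1
6: 111011101 → 1, fb=0
7: 110111010 → 1, fb=0
8: 101110100 → 1, fb=1
9: 011101001 → 0, fb=1
10: 111010011 → 1, fb=1
11: 110100111 → 1, fb=1
12: 101001111 → 1, fb=0
13: 010011110 → 0, fb=1
14: 100111101 → 1, fb=0
15: 001111010 → 0, fb=1
16: 011110101 → 0, fb=0
17: 111101010 → 1, fb=0
18: 111010100 → 1, fb=1
19: 110101001 → 1, fb=0
20: 101010010 → 1, fb=1
21: 010100101 → 0, fb=0
22: 101001010 → 1, fb=0
23: 010010100 → 0, fb=0
24: 100101000 → 1, fb=0
25: 001010000 → 0, fb=0
26: 010100000 → 0, fb=0
27: 101000000 → 1, fb=1
28: 010000001 → 0, fb=0
29: 100000010 → 1, fb=1
30: 000000101 → 0, fb=0
31: 000001010 → 0, fb=1
32: 000010101 → 0, fb=0
33: 000101010 → 0, fb=1
34: 001010101 → 0, fb=0
35: 010101010 → 0, fb=1
36: 101010101 → 1, fb=1
37: 010101011 → 0, fb=1
38: 101010111 → 1, fb=1
39: 010101111 → 0, fb=1
40: 101011111 → 1, fb=0
41: 010111110 → 0, fb=1
42: 101111101 → 1, fb=0
43: 011111010 → 0, fb=1
44: 111110101 → 1, fb=1
45: 111101011 → 1, fb=0
46: 111010110 → 1, fb=1
47: 110101101 → 1, fb=0
48: 101011010 → 1, fb=0
49: 010110100 → 0, fb=0
50: 101101000 → 1, fb=0
51: 011010000 → 0, fb=0
52: 110100000 → 1, fb=1
53: 101000001 → 1, fb=1
54: 010000011 → 0, fb=0
55: 100000110 → 1, fb=1
56: 000001101 → 0, fb=1
57: 000011011 → 0, fb=1
58: 000110111 → 0, fb=0
59: 001101110 → 0, fb=1
60: 011011101 → 0, fb=1
61: 110111011 → 1, fb=0
62: 101110110 → 1, fb=1
63: 011101101 → 0, fb=1
64: 111011011 → 1, fb=0
65: 110110110 → 1, fb=1
66: 101101101 → 1, fb=0
67: 011011010 → 0, fb=1
68: 110110101 → 1, fb=1
69: 101101011 → 1, fb=0
70: 011010110 → 0, fb=0
71: 110101100 → 1, fb=0
72: 101011000 → 1, fb=0
73: 010110000 → 0, fb=0
74: 101100000 → 1, fb=1
75: 011000001 → 0, fb=0
76: 110000010 → 1, fb=1
77: 100000101 → 1, fb=1
78: 000001011 → 0, fb=1
79: 000010111 → 0, fb=0
80: 000101110 → 0, fb=1
81: 001011101 → 0, fb=1
82: 010111011 → 0, fb=1
83: 101110111 → 1, fb=1
84: 011101111 → 0, fb=1
85: 111011111 → 1, fb=0
86: 110111110 → 1, fb=0
87: 101111100 → 1, fb=0
88: 011111000 → 0, fb=1

00000011101110100111101010010100000010101010111110101101000001101110110110101100000101110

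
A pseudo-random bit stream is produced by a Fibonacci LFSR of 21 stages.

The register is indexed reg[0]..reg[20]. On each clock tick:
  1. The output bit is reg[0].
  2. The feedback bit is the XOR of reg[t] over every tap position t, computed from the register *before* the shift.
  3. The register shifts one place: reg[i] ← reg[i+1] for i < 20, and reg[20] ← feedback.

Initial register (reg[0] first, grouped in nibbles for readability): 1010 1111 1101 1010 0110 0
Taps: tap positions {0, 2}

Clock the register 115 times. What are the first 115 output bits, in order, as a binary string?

tick  register→output (feedback)
  0  101011111101101001100→1 (0)
  1  010111111011010011000→0 (0)
  2  101111110110100110000→1 (0)
  3  011111101101001100000→0 (1)
  4  111111011010011000001→1 (0)
  5  111110110100110000010→1 (0)
  6  111101101001100000100→1 (0)
  7  111011010011000001000→1 (0)
  8  110110100110000010000→1 (1)
  9  101101001100000100001→1 (0)
 10  011010011000001000010→0 (1)
 11  110100110000010000101→1 (1)
 12  101001100000100001011→1 (0)
 13  010011000001000010110→0 (0)
 14  100110000010000101100→1 (1)
 15  001100000100001011001→0 (1)
 16  011000001000010110011→0 (1)
 17  110000010000101100111→1 (1)
 18  100000100001011001111→1 (1)
 19  000001000010110011111→0 (0)
 20  000010000101100111110→0 (0)
 21  000100001011001111100→0 (0)
 22  001000010110011111000→0 (1)
 23  010000101100111110001→0 (0)
 24  100001011001111100010→1 (1)
 25  000010110011111000101→0 (0)
 26  000101100111110001010→0 (0)
 27  001011001111100010100→0 (1)
 28  010110011111000101001→0 (0)
 29  101100111110001010010→1 (0)
 30  011001111100010100100→0 (1)
 31  110011111000101001001→1 (1)
 32  100111110001010010011→1 (1)
 33  001111100010100100111→0 (1)
 34  011111000101001001111→0 (1)
 35  111110001010010011111→1 (0)
 36  111100010100100111110→1 (0)
 37  111000101001001111100→1 (0)
 38  110001010010011111000→1 (1)
 39  100010100100111110001→1 (1)
 40  000101001001111100011→0 (0)
 41  001010010011111000110→0 (1)
 42  010100100111110001101→0 (0)
 43  101001001111100011010→1 (0)
 44  010010011111000110100→0 (0)
 45  100100111110001101000→1 (1)
 46  001001111100011010001→0 (1)
 47  010011111000110100011→0 (0)
 48  100111110001101000110→1 (1)
 49  001111100011010001101→0 (1)
 50  011111000110100011011→0 (1)
 51  111110001101000110111→1 (0)
 52  111100011010001101110→1 (0)
 53  111000110100011011100→1 (0)
 54  110001101000110111000→1 (1)
 55  100011010001101110001→1 (1)
 56  000110100011011100011→0 (0)
 57  001101000110111000110→0 (1)
 58  011010001101110001101→0 (1)
 59  110100011011100011011→1 (1)
 60  101000110111000110111→1 (0)
 61  010001101110001101110→0 (0)
 62  100011011100011011100→1 (1)
 63  000110111000110111001→0 (0)
 64  001101110001101110010→0 (1)
 65  011011100011011100101→0 (1)
 66  110111000110111001011→1 (1)
 67  101110001101110010111→1 (0)
 68  011100011011100101110→0 (1)
 69  111000110111001011101→1 (0)
 70  110001101110010111010→1 (1)
 71  100011011100101110101→1 (1)
 72  000110111001011101011→0 (0)
 73  001101110010111010110→0 (1)
 74  011011100101110101101→0 (1)
 75  110111001011101011011→1 (1)
 76  101110010111010110111→1 (0)
 77  011100101110101101110→0 (1)
 78  111001011101011011101→1 (0)
 79  110010111010110111010→1 (1)
 80  100101110101101110101→1 (1)
 81  001011101011011101011→0 (1)
 82  010111010110111010111→0 (0)
 83  101110101101110101110→1 (0)
 84  011101011011101011100→0 (1)
 85  111010110111010111001→1 (0)
 86  110101101110101110010→1 (1)
 87  101011011101011100101→1 (0)
 88  010110111010111001010→0 (0)
 89  101101110101110010100→1 (0)
 90  011011101011100101000→0 (1)
 91  110111010111001010001→1 (1)
 92  101110101110010100011→1 (0)
 93  011101011100101000110→0 (1)
 94  111010111001010001101→1 (0)
 95  110101110010100011010→1 (1)
 96  101011100101000110101→1 (0)
 97  010111001010001101010→0 (0)
 98  101110010100011010100→1 (0)
 99  011100101000110101000→0 (1)
100  111001010001101010001→1 (0)
101  110010100011010100010→1 (1)
102  100101000110101000101→1 (1)
103  001010001101010001011→0 (1)
104  010100011010100010111→0 (0)
105  101000110101000101110→1 (0)
106  010001101010001011100→0 (0)
107  100011010100010111000→1 (1)
108  000110101000101110001→0 (0)
109  001101010001011100010→0 (1)
110  011010100010111000101→0 (1)
111  110101000101110001011→1 (1)
112  101010001011100010111→1 (0)
113  010100010111000101110→0 (0)
114  101000101110001011100→1 (0)

1010111111011010011000001000010110011111000101001001111100011010001101110001101110010111010110111010111001010001101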